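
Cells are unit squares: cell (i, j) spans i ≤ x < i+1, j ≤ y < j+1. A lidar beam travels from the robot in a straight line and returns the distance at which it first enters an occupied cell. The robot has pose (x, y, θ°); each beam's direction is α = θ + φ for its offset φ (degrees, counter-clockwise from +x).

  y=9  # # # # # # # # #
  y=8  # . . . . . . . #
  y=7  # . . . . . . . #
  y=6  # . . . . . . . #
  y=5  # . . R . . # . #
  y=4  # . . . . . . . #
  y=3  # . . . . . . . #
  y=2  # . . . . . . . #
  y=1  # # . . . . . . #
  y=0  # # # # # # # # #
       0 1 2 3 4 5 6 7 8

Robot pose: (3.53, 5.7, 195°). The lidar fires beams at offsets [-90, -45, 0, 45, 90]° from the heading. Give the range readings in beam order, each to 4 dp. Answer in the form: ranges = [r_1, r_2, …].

beam 1: φ=-90°, α=105°
  cosα=-0.2588 sinα=0.9659 | (3,5) | tMaxX 2.0478 tMaxY 0.3106 | tΔX 3.8637 tΔY 1.0353
    t=0.3106 [y] (3,6)
    t=1.3459 [y] (3,7)
    t=2.0478 [x] (2,7)
    t=2.3811 [y] (2,8)
    t=3.4164 [y] (2,9) — stop
  → r_1 = 3.4164
beam 2: φ=-45°, α=150°
  cosα=-0.8660 sinα=0.5000 | (3,5) | tMaxX 0.6120 tMaxY 0.6000 | tΔX 1.1547 tΔY 2.0000
    t=0.6000 [y] (3,6)
    t=0.6120 [x] (2,6)
    t=1.7667 [x] (1,6)
    t=2.6000 [y] (1,7)
    t=2.9214 [x] (0,7) — stop
  → r_2 = 2.9214
beam 3: φ=0°, α=195°
  cosα=-0.9659 sinα=-0.2588 | (3,5) | tMaxX 0.5487 tMaxY 2.7046 | tΔX 1.0353 tΔY 3.8637
    t=0.5487 [x] (2,5)
    t=1.5840 [x] (1,5)
    t=2.6192 [x] (0,5) — stop
  → r_3 = 2.6192
beam 4: φ=45°, α=240°
  cosα=-0.5000 sinα=-0.8660 | (3,5) | tMaxX 1.0600 tMaxY 0.8083 | tΔX 2.0000 tΔY 1.1547
    t=0.8083 [y] (3,4)
    t=1.0600 [x] (2,4)
    t=1.9630 [y] (2,3)
    t=3.0600 [x] (1,3)
    t=3.1177 [y] (1,2)
    t=4.2724 [y] (1,1) — stop
  → r_4 = 4.2724
beam 5: φ=90°, α=285°
  cosα=0.2588 sinα=-0.9659 | (3,5) | tMaxX 1.8159 tMaxY 0.7247 | tΔX 3.8637 tΔY 1.0353
    t=0.7247 [y] (3,4)
    t=1.7600 [y] (3,3)
    t=1.8159 [x] (4,3)
    t=2.7952 [y] (4,2)
    t=3.8305 [y] (4,1)
    t=4.8658 [y] (4,0) — stop
  → r_5 = 4.8658

ranges = [3.4164, 2.9214, 2.6192, 4.2724, 4.8658]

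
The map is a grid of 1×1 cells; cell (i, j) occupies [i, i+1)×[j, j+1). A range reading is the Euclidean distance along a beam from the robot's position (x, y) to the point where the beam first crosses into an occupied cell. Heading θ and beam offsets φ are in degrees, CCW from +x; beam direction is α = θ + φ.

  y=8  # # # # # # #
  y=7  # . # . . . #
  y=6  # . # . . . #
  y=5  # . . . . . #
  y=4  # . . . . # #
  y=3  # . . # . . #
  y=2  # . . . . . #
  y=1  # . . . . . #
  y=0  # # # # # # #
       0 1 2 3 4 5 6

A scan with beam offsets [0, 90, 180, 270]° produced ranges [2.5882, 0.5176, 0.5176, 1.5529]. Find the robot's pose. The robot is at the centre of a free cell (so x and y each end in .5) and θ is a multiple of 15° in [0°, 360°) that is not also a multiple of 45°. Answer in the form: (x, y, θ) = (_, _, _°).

(x, y, θ) = (5.5, 3.5, 255°)

Candidates: 31 free-cell centres × 16 headings = 496 poses. Raycast each; keep the one whose scan matches to 4 dp.
  (2.5, 2.5, 150°): beam 1 = 1.7321 ≠ 2.5882 ✗
  (3.5, 5.5, 30°): beam 1 = 2.8868 ≠ 2.5882 ✗
  (3.5, 4.5, 210°): beam 1 = 2.8868 ≠ 2.5882 ✗
  (1.5, 1.5, 300°): beam 1 = 0.5774 ≠ 2.5882 ✗
  …
  (5.5, 3.5, 255°): r_1=2.5882, r_2=0.5176, r_3=0.5176, r_4=1.5529 — all match ✓
Only this pose fits every beam.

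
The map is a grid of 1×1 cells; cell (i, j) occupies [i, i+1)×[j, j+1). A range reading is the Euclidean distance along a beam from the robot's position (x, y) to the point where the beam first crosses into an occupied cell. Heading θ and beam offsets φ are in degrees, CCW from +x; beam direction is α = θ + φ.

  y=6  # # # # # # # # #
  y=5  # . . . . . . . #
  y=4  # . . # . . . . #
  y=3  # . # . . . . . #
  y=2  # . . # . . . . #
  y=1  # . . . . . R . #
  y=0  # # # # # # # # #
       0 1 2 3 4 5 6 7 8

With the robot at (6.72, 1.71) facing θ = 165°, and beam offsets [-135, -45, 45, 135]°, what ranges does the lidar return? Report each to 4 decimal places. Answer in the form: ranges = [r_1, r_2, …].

ranges = [1.4780, 4.9537, 1.4200, 0.8198]

beam 1: φ=-135°, α=30°
  dir = (cos 30°, sin 30°) = (0.8660, 0.5000); from cell (6,1)
  next x-line at t=0.3233, next y-line at t=0.5800; Δt_x=1.1547, Δt_y=2.0000
    x: enter (7,1) at t=0.3233
    y: enter (7,2) at t=0.5800
    x: enter (8,2) at t=1.4780 ← occupied
  → r_1 = 1.4780
beam 2: φ=-45°, α=120°
  dir = (cos 120°, sin 120°) = (-0.5000, 0.8660); from cell (6,1)
  next x-line at t=1.4400, next y-line at t=0.3349; Δt_x=2.0000, Δt_y=1.1547
    y: enter (6,2) at t=0.3349
    x: enter (5,2) at t=1.4400
    y: enter (5,3) at t=1.4896
    y: enter (5,4) at t=2.6443
    x: enter (4,4) at t=3.4400
    y: enter (4,5) at t=3.7990
    y: enter (4,6) at t=4.9537 ← occupied
  → r_2 = 4.9537
beam 3: φ=45°, α=210°
  dir = (cos 210°, sin 210°) = (-0.8660, -0.5000); from cell (6,1)
  next x-line at t=0.8314, next y-line at t=1.4200; Δt_x=1.1547, Δt_y=2.0000
    x: enter (5,1) at t=0.8314
    y: enter (5,0) at t=1.4200 ← occupied
  → r_3 = 1.4200
beam 4: φ=135°, α=300°
  dir = (cos 300°, sin 300°) = (0.5000, -0.8660); from cell (6,1)
  next x-line at t=0.5600, next y-line at t=0.8198; Δt_x=2.0000, Δt_y=1.1547
    x: enter (7,1) at t=0.5600
    y: enter (7,0) at t=0.8198 ← occupied
  → r_4 = 0.8198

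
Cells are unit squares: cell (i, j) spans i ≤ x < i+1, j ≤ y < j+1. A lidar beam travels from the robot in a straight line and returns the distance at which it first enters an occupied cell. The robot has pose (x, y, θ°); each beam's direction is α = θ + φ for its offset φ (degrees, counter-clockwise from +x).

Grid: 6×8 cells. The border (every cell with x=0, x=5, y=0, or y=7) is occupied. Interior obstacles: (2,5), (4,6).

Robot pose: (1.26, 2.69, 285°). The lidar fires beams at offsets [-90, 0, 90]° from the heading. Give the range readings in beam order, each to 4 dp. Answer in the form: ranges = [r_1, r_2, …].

beam 1: φ=-90°, α=195°
  cosα=-0.9659 sinα=-0.2588 | (1,2) | tMaxX 0.2692 tMaxY 2.6660 | tΔX 1.0353 tΔY 3.8637
    t=0.2692 [x] (0,2) — stop
  → r_1 = 0.2692
beam 2: φ=0°, α=285°
  cosα=0.2588 sinα=-0.9659 | (1,2) | tMaxX 2.8591 tMaxY 0.7143 | tΔX 3.8637 tΔY 1.0353
    t=0.7143 [y] (1,1)
    t=1.7496 [y] (1,0) — stop
  → r_2 = 1.7496
beam 3: φ=90°, α=15°
  cosα=0.9659 sinα=0.2588 | (1,2) | tMaxX 0.7661 tMaxY 1.1977 | tΔX 1.0353 tΔY 3.8637
    t=0.7661 [x] (2,2)
    t=1.1977 [y] (2,3)
    t=1.8014 [x] (3,3)
    t=2.8367 [x] (4,3)
    t=3.8719 [x] (5,3) — stop
  → r_3 = 3.8719

ranges = [0.2692, 1.7496, 3.8719]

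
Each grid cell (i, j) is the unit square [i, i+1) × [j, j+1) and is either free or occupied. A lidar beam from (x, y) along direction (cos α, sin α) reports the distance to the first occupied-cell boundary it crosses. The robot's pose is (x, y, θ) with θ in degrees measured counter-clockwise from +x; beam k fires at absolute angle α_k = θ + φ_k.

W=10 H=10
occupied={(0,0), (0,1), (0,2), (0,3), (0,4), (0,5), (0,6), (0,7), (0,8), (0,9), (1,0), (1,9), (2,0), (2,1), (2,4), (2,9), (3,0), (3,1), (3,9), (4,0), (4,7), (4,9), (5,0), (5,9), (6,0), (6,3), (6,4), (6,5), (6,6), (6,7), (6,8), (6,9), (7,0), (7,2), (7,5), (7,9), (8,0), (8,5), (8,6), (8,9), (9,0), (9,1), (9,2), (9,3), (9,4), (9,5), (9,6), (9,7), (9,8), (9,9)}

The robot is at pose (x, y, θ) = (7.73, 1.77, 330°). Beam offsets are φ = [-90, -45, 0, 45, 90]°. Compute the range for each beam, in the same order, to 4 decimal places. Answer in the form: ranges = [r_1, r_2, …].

ranges = [0.8891, 0.7972, 1.4665, 1.3148, 0.2656]

beam 1: φ=-90°, α=240°
  direction (-0.5000, -0.8660); cell (7,1); t to first gridline: x 1.4600, y 0.8891 (then +2.0000 / +1.1547)
    (7,0) via y @ 0.8891  # hit
  → r_1 = 0.8891
beam 2: φ=-45°, α=285°
  direction (0.2588, -0.9659); cell (7,1); t to first gridline: x 1.0432, y 0.7972 (then +3.8637 / +1.0353)
    (7,0) via y @ 0.7972  # hit
  → r_2 = 0.7972
beam 3: φ=0°, α=330°
  direction (0.8660, -0.5000); cell (7,1); t to first gridline: x 0.3118, y 1.5400 (then +1.1547 / +2.0000)
    (8,1) via x @ 0.3118
    (9,1) via x @ 1.4665  # hit
  → r_3 = 1.4665
beam 4: φ=45°, α=15°
  direction (0.9659, 0.2588); cell (7,1); t to first gridline: x 0.2795, y 0.8887 (then +1.0353 / +3.8637)
    (8,1) via x @ 0.2795
    (8,2) via y @ 0.8887
    (9,2) via x @ 1.3148  # hit
  → r_4 = 1.3148
beam 5: φ=90°, α=60°
  direction (0.5000, 0.8660); cell (7,1); t to first gridline: x 0.5400, y 0.2656 (then +2.0000 / +1.1547)
    (7,2) via y @ 0.2656  # hit
  → r_5 = 0.2656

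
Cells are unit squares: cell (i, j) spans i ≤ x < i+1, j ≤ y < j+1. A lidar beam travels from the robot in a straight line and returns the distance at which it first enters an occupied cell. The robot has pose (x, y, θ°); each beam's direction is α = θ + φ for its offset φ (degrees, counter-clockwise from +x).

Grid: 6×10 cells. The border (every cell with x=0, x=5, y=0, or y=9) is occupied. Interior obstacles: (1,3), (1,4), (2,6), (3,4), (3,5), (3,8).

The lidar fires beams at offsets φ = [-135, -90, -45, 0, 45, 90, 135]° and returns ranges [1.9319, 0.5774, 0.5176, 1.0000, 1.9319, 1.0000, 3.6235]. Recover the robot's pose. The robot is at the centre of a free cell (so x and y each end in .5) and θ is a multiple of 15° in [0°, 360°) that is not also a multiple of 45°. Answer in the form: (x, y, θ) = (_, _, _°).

(x, y, θ) = (4.5, 3.5, 60°)

Enumerate (i+0.5, j+0.5, θ) over the 26 free cells and 16 admissible headings. For each, cast all 7 beams and compare to the given ranges.
  (1.5, 6.5, 345°): beam 1 = 0.5774 ≠ 1.9319 ✗
  (3.5, 1.5, 120°): beam 1 = 1.5529 ≠ 1.9319 ✗
  (2.5, 7.5, 300°): beam 1 = 1.5529 ≠ 1.9319 ✗
  …
  (4.5, 3.5, 60°): r_1=1.9319, r_2=0.5774, r_3=0.5176, r_4=1.0000, r_5=1.9319, r_6=1.0000, r_7=3.6235 — all match ✓
Only this pose fits every beam.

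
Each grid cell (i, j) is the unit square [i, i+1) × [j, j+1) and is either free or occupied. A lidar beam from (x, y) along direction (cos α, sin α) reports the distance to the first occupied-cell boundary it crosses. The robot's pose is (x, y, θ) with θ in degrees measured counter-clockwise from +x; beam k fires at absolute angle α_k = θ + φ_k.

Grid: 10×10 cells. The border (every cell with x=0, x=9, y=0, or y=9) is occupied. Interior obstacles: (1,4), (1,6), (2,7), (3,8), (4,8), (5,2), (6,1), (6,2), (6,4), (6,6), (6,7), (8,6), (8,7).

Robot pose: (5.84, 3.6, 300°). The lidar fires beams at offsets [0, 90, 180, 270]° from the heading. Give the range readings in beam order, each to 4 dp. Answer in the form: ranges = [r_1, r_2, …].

ranges = [0.6928, 0.8000, 5.0807, 5.2000]

beam 1: φ=0°, α=300°
  cosα=0.5000 sinα=-0.8660 | (5,3) | tMaxX 0.3200 tMaxY 0.6928 | tΔX 2.0000 tΔY 1.1547
    t=0.3200 [x] (6,3)
    t=0.6928 [y] (6,2) — stop
  → r_1 = 0.6928
beam 2: φ=90°, α=30°
  cosα=0.8660 sinα=0.5000 | (5,3) | tMaxX 0.1848 tMaxY 0.8000 | tΔX 1.1547 tΔY 2.0000
    t=0.1848 [x] (6,3)
    t=0.8000 [y] (6,4) — stop
  → r_2 = 0.8000
beam 3: φ=180°, α=120°
  cosα=-0.5000 sinα=0.8660 | (5,3) | tMaxX 1.6800 tMaxY 0.4619 | tΔX 2.0000 tΔY 1.1547
    t=0.4619 [y] (5,4)
    t=1.6166 [y] (5,5)
    t=1.6800 [x] (4,5)
    t=2.7713 [y] (4,6)
    t=3.6800 [x] (3,6)
    t=3.9260 [y] (3,7)
    t=5.0807 [y] (3,8) — stop
  → r_3 = 5.0807
beam 4: φ=270°, α=210°
  cosα=-0.8660 sinα=-0.5000 | (5,3) | tMaxX 0.9699 tMaxY 1.2000 | tΔX 1.1547 tΔY 2.0000
    t=0.9699 [x] (4,3)
    t=1.2000 [y] (4,2)
    t=2.1246 [x] (3,2)
    t=3.2000 [y] (3,1)
    t=3.2793 [x] (2,1)
    t=4.4341 [x] (1,1)
    t=5.2000 [y] (1,0) — stop
  → r_4 = 5.2000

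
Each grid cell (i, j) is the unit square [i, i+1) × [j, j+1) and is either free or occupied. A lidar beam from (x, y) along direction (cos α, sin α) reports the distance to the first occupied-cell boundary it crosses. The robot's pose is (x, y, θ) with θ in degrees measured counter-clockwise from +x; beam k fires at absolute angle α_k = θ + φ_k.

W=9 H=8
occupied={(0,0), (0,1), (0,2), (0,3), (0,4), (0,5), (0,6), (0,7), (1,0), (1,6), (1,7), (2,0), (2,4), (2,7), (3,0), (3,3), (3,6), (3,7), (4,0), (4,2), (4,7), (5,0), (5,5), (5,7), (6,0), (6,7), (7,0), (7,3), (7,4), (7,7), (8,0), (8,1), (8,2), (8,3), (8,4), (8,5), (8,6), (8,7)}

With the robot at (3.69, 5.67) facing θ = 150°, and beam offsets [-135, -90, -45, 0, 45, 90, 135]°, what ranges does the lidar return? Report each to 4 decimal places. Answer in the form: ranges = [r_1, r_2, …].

beam 1: φ=-135°, α=15°
  dir = (cos 15°, sin 15°) = (0.9659, 0.2588); from cell (3,5)
  next x-line at t=0.3209, next y-line at t=1.2750; Δt_x=1.0353, Δt_y=3.8637
    x: enter (4,5) at t=0.3209
    y: enter (4,6) at t=1.2750
    x: enter (5,6) at t=1.3562
    x: enter (6,6) at t=2.3915
    x: enter (7,6) at t=3.4268
    x: enter (8,6) at t=4.4620 ← occupied
  → r_1 = 4.4620
beam 2: φ=-90°, α=60°
  dir = (cos 60°, sin 60°) = (0.5000, 0.8660); from cell (3,5)
  next x-line at t=0.6200, next y-line at t=0.3811; Δt_x=2.0000, Δt_y=1.1547
    y: enter (3,6) at t=0.3811 ← occupied
  → r_2 = 0.3811
beam 3: φ=-45°, α=105°
  dir = (cos 105°, sin 105°) = (-0.2588, 0.9659); from cell (3,5)
  next x-line at t=2.6660, next y-line at t=0.3416; Δt_x=3.8637, Δt_y=1.0353
    y: enter (3,6) at t=0.3416 ← occupied
  → r_3 = 0.3416
beam 4: φ=0°, α=150°
  dir = (cos 150°, sin 150°) = (-0.8660, 0.5000); from cell (3,5)
  next x-line at t=0.7967, next y-line at t=0.6600; Δt_x=1.1547, Δt_y=2.0000
    y: enter (3,6) at t=0.6600 ← occupied
  → r_4 = 0.6600
beam 5: φ=45°, α=195°
  dir = (cos 195°, sin 195°) = (-0.9659, -0.2588); from cell (3,5)
  next x-line at t=0.7143, next y-line at t=2.5887; Δt_x=1.0353, Δt_y=3.8637
    x: enter (2,5) at t=0.7143
    x: enter (1,5) at t=1.7496
    y: enter (1,4) at t=2.5887
    x: enter (0,4) at t=2.7849 ← occupied
  → r_5 = 2.7849
beam 6: φ=90°, α=240°
  dir = (cos 240°, sin 240°) = (-0.5000, -0.8660); from cell (3,5)
  next x-line at t=1.3800, next y-line at t=0.7736; Δt_x=2.0000, Δt_y=1.1547
    y: enter (3,4) at t=0.7736
    x: enter (2,4) at t=1.3800 ← occupied
  → r_6 = 1.3800
beam 7: φ=135°, α=285°
  dir = (cos 285°, sin 285°) = (0.2588, -0.9659); from cell (3,5)
  next x-line at t=1.1977, next y-line at t=0.6936; Δt_x=3.8637, Δt_y=1.0353
    y: enter (3,4) at t=0.6936
    x: enter (4,4) at t=1.1977
    y: enter (4,3) at t=1.7289
    y: enter (4,2) at t=2.7642 ← occupied
  → r_7 = 2.7642

ranges = [4.4620, 0.3811, 0.3416, 0.6600, 2.7849, 1.3800, 2.7642]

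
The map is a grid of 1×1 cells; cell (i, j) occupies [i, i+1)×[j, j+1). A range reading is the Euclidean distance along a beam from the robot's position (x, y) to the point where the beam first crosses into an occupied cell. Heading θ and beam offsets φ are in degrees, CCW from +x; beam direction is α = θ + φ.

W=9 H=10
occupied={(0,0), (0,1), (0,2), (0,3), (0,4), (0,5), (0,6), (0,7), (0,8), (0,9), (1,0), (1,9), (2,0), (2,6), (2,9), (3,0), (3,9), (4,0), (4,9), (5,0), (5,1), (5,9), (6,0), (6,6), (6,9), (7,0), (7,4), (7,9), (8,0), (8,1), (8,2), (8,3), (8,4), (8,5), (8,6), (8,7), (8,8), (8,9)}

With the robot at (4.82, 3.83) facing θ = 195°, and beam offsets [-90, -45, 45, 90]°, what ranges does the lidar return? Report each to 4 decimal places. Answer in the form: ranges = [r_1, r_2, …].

beam 1: φ=-90°, α=105°
  direction (-0.2588, 0.9659); cell (4,3); t to first gridline: x 3.1682, y 0.1760 (then +3.8637 / +1.0353)
    (4,4) via y @ 0.1760
    (4,5) via y @ 1.2113
    (4,6) via y @ 2.2465
    (3,6) via x @ 3.1682
    (3,7) via y @ 3.2818
    (3,8) via y @ 4.3171
    (3,9) via y @ 5.3524  # hit
  → r_1 = 5.3524
beam 2: φ=-45°, α=150°
  direction (-0.8660, 0.5000); cell (4,3); t to first gridline: x 0.9469, y 0.3400 (then +1.1547 / +2.0000)
    (4,4) via y @ 0.3400
    (3,4) via x @ 0.9469
    (2,4) via x @ 2.1016
    (2,5) via y @ 2.3400
    (1,5) via x @ 3.2563
    (1,6) via y @ 4.3400
    (0,6) via x @ 4.4110  # hit
  → r_2 = 4.4110
beam 3: φ=45°, α=240°
  direction (-0.5000, -0.8660); cell (4,3); t to first gridline: x 1.6400, y 0.9584 (then +2.0000 / +1.1547)
    (4,2) via y @ 0.9584
    (3,2) via x @ 1.6400
    (3,1) via y @ 2.1131
    (3,0) via y @ 3.2678  # hit
  → r_3 = 3.2678
beam 4: φ=90°, α=285°
  direction (0.2588, -0.9659); cell (4,3); t to first gridline: x 0.6955, y 0.8593 (then +3.8637 / +1.0353)
    (5,3) via x @ 0.6955
    (5,2) via y @ 0.8593
    (5,1) via y @ 1.8946  # hit
  → r_4 = 1.8946

ranges = [5.3524, 4.4110, 3.2678, 1.8946]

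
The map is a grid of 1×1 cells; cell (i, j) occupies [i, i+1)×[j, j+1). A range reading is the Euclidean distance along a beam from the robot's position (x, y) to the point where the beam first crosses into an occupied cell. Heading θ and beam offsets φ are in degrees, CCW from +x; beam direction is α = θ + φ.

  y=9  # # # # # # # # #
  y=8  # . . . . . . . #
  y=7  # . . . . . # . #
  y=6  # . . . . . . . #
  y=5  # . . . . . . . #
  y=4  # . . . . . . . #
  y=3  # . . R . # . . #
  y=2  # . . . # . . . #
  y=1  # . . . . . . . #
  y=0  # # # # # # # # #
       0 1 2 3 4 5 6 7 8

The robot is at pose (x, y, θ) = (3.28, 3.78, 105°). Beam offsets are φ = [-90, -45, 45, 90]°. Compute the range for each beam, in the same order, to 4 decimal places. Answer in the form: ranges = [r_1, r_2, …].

ranges = [4.8865, 6.0275, 2.6327, 2.3604]

beam 1: φ=-90°, α=15°
  direction (0.9659, 0.2588); cell (3,3); t to first gridline: x 0.7454, y 0.8500 (then +1.0353 / +3.8637)
    (4,3) via x @ 0.7454
    (4,4) via y @ 0.8500
    (5,4) via x @ 1.7807
    (6,4) via x @ 2.8160
    (7,4) via x @ 3.8512
    (7,5) via y @ 4.7137
    (8,5) via x @ 4.8865  # hit
  → r_1 = 4.8865
beam 2: φ=-45°, α=60°
  direction (0.5000, 0.8660); cell (3,3); t to first gridline: x 1.4400, y 0.2540 (then +2.0000 / +1.1547)
    (3,4) via y @ 0.2540
    (3,5) via y @ 1.4087
    (4,5) via x @ 1.4400
    (4,6) via y @ 2.5634
    (5,6) via x @ 3.4400
    (5,7) via y @ 3.7181
    (5,8) via y @ 4.8728
    (6,8) via x @ 5.4400
    (6,9) via y @ 6.0275  # hit
  → r_2 = 6.0275
beam 3: φ=45°, α=150°
  direction (-0.8660, 0.5000); cell (3,3); t to first gridline: x 0.3233, y 0.4400 (then +1.1547 / +2.0000)
    (2,3) via x @ 0.3233
    (2,4) via y @ 0.4400
    (1,4) via x @ 1.4780
    (1,5) via y @ 2.4400
    (0,5) via x @ 2.6327  # hit
  → r_3 = 2.6327
beam 4: φ=90°, α=195°
  direction (-0.9659, -0.2588); cell (3,3); t to first gridline: x 0.2899, y 3.0137 (then +1.0353 / +3.8637)
    (2,3) via x @ 0.2899
    (1,3) via x @ 1.3252
    (0,3) via x @ 2.3604  # hit
  → r_4 = 2.3604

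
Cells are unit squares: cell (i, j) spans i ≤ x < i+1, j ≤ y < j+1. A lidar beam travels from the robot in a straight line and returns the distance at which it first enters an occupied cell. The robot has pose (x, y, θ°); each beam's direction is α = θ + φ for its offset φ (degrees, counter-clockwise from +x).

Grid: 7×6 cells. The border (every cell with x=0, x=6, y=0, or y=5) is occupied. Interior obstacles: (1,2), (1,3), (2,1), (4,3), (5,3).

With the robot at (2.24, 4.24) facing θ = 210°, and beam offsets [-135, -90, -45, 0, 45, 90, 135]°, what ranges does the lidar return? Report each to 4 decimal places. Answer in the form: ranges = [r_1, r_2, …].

ranges = [0.7868, 0.8776, 1.2837, 0.4800, 0.9273, 3.7412, 1.8221]

beam 1: φ=-135°, α=75°
  direction (0.2588, 0.9659); cell (2,4); t to first gridline: x 2.9364, y 0.7868 (then +3.8637 / +1.0353)
    (2,5) via y @ 0.7868  # hit
  → r_1 = 0.7868
beam 2: φ=-90°, α=120°
  direction (-0.5000, 0.8660); cell (2,4); t to first gridline: x 0.4800, y 0.8776 (then +2.0000 / +1.1547)
    (1,4) via x @ 0.4800
    (1,5) via y @ 0.8776  # hit
  → r_2 = 0.8776
beam 3: φ=-45°, α=165°
  direction (-0.9659, 0.2588); cell (2,4); t to first gridline: x 0.2485, y 2.9364 (then +1.0353 / +3.8637)
    (1,4) via x @ 0.2485
    (0,4) via x @ 1.2837  # hit
  → r_3 = 1.2837
beam 4: φ=0°, α=210°
  direction (-0.8660, -0.5000); cell (2,4); t to first gridline: x 0.2771, y 0.4800 (then +1.1547 / +2.0000)
    (1,4) via x @ 0.2771
    (1,3) via y @ 0.4800  # hit
  → r_4 = 0.4800
beam 5: φ=45°, α=255°
  direction (-0.2588, -0.9659); cell (2,4); t to first gridline: x 0.9273, y 0.2485 (then +3.8637 / +1.0353)
    (2,3) via y @ 0.2485
    (1,3) via x @ 0.9273  # hit
  → r_5 = 0.9273
beam 6: φ=90°, α=300°
  direction (0.5000, -0.8660); cell (2,4); t to first gridline: x 1.5200, y 0.2771 (then +2.0000 / +1.1547)
    (2,3) via y @ 0.2771
    (2,2) via y @ 1.4318
    (3,2) via x @ 1.5200
    (3,1) via y @ 2.5865
    (4,1) via x @ 3.5200
    (4,0) via y @ 3.7412  # hit
  → r_6 = 3.7412
beam 7: φ=135°, α=345°
  direction (0.9659, -0.2588); cell (2,4); t to first gridline: x 0.7868, y 0.9273 (then +1.0353 / +3.8637)
    (3,4) via x @ 0.7868
    (3,3) via y @ 0.9273
    (4,3) via x @ 1.8221  # hit
  → r_7 = 1.8221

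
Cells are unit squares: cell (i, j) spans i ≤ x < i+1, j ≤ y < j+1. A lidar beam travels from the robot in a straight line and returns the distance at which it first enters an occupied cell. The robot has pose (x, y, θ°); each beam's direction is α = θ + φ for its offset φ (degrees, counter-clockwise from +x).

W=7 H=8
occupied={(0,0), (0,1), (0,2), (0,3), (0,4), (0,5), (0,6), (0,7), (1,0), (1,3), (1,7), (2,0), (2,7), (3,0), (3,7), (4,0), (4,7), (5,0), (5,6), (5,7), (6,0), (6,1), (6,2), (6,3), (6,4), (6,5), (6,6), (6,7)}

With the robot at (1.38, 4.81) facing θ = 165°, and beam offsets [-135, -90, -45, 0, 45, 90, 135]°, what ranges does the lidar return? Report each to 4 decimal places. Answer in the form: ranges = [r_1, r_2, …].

ranges = [4.1800, 2.2673, 0.7600, 0.3934, 0.4388, 0.8386, 0.9353]

beam 1: φ=-135°, α=30°
  cosα=0.8660 sinα=0.5000 | (1,4) | tMaxX 0.7159 tMaxY 0.3800 | tΔX 1.1547 tΔY 2.0000
    t=0.3800 [y] (1,5)
    t=0.7159 [x] (2,5)
    t=1.8706 [x] (3,5)
    t=2.3800 [y] (3,6)
    t=3.0253 [x] (4,6)
    t=4.1800 [x] (5,6) — stop
  → r_1 = 4.1800
beam 2: φ=-90°, α=75°
  cosα=0.2588 sinα=0.9659 | (1,4) | tMaxX 2.3955 tMaxY 0.1967 | tΔX 3.8637 tΔY 1.0353
    t=0.1967 [y] (1,5)
    t=1.2320 [y] (1,6)
    t=2.2673 [y] (1,7) — stop
  → r_2 = 2.2673
beam 3: φ=-45°, α=120°
  cosα=-0.5000 sinα=0.8660 | (1,4) | tMaxX 0.7600 tMaxY 0.2194 | tΔX 2.0000 tΔY 1.1547
    t=0.2194 [y] (1,5)
    t=0.7600 [x] (0,5) — stop
  → r_3 = 0.7600
beam 4: φ=0°, α=165°
  cosα=-0.9659 sinα=0.2588 | (1,4) | tMaxX 0.3934 tMaxY 0.7341 | tΔX 1.0353 tΔY 3.8637
    t=0.3934 [x] (0,4) — stop
  → r_4 = 0.3934
beam 5: φ=45°, α=210°
  cosα=-0.8660 sinα=-0.5000 | (1,4) | tMaxX 0.4388 tMaxY 1.6200 | tΔX 1.1547 tΔY 2.0000
    t=0.4388 [x] (0,4) — stop
  → r_5 = 0.4388
beam 6: φ=90°, α=255°
  cosα=-0.2588 sinα=-0.9659 | (1,4) | tMaxX 1.4682 tMaxY 0.8386 | tΔX 3.8637 tΔY 1.0353
    t=0.8386 [y] (1,3) — stop
  → r_6 = 0.8386
beam 7: φ=135°, α=300°
  cosα=0.5000 sinα=-0.8660 | (1,4) | tMaxX 1.2400 tMaxY 0.9353 | tΔX 2.0000 tΔY 1.1547
    t=0.9353 [y] (1,3) — stop
  → r_7 = 0.9353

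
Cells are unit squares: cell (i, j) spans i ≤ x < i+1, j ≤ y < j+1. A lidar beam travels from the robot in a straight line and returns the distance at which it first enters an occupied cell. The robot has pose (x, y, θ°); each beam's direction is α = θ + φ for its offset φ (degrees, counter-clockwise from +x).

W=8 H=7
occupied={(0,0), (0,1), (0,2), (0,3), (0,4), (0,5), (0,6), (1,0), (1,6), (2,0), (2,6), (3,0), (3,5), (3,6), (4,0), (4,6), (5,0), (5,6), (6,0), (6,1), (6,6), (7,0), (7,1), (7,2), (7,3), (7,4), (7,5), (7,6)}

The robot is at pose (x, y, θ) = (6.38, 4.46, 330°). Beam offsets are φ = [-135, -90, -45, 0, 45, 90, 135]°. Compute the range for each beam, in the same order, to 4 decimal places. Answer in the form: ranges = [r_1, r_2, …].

ranges = [5.5698, 3.9953, 2.3955, 0.7159, 0.6419, 1.2400, 1.5943]

beam 1: φ=-135°, α=195°
  dir = (cos 195°, sin 195°) = (-0.9659, -0.2588); from cell (6,4)
  next x-line at t=0.3934, next y-line at t=1.7773; Δt_x=1.0353, Δt_y=3.8637
    x: enter (5,4) at t=0.3934
    x: enter (4,4) at t=1.4287
    y: enter (4,3) at t=1.7773
    x: enter (3,3) at t=2.4640
    x: enter (2,3) at t=3.4992
    x: enter (1,3) at t=4.5345
    x: enter (0,3) at t=5.5698 ← occupied
  → r_1 = 5.5698
beam 2: φ=-90°, α=240°
  dir = (cos 240°, sin 240°) = (-0.5000, -0.8660); from cell (6,4)
  next x-line at t=0.7600, next y-line at t=0.5312; Δt_x=2.0000, Δt_y=1.1547
    y: enter (6,3) at t=0.5312
    x: enter (5,3) at t=0.7600
    y: enter (5,2) at t=1.6859
    x: enter (4,2) at t=2.7600
    y: enter (4,1) at t=2.8406
    y: enter (4,0) at t=3.9953 ← occupied
  → r_2 = 3.9953
beam 3: φ=-45°, α=285°
  dir = (cos 285°, sin 285°) = (0.2588, -0.9659); from cell (6,4)
  next x-line at t=2.3955, next y-line at t=0.4762; Δt_x=3.8637, Δt_y=1.0353
    y: enter (6,3) at t=0.4762
    y: enter (6,2) at t=1.5115
    x: enter (7,2) at t=2.3955 ← occupied
  → r_3 = 2.3955
beam 4: φ=0°, α=330°
  dir = (cos 330°, sin 330°) = (0.8660, -0.5000); from cell (6,4)
  next x-line at t=0.7159, next y-line at t=0.9200; Δt_x=1.1547, Δt_y=2.0000
    x: enter (7,4) at t=0.7159 ← occupied
  → r_4 = 0.7159
beam 5: φ=45°, α=15°
  dir = (cos 15°, sin 15°) = (0.9659, 0.2588); from cell (6,4)
  next x-line at t=0.6419, next y-line at t=2.0864; Δt_x=1.0353, Δt_y=3.8637
    x: enter (7,4) at t=0.6419 ← occupied
  → r_5 = 0.6419
beam 6: φ=90°, α=60°
  dir = (cos 60°, sin 60°) = (0.5000, 0.8660); from cell (6,4)
  next x-line at t=1.2400, next y-line at t=0.6235; Δt_x=2.0000, Δt_y=1.1547
    y: enter (6,5) at t=0.6235
    x: enter (7,5) at t=1.2400 ← occupied
  → r_6 = 1.2400
beam 7: φ=135°, α=105°
  dir = (cos 105°, sin 105°) = (-0.2588, 0.9659); from cell (6,4)
  next x-line at t=1.4682, next y-line at t=0.5590; Δt_x=3.8637, Δt_y=1.0353
    y: enter (6,5) at t=0.5590
    x: enter (5,5) at t=1.4682
    y: enter (5,6) at t=1.5943 ← occupied
  → r_7 = 1.5943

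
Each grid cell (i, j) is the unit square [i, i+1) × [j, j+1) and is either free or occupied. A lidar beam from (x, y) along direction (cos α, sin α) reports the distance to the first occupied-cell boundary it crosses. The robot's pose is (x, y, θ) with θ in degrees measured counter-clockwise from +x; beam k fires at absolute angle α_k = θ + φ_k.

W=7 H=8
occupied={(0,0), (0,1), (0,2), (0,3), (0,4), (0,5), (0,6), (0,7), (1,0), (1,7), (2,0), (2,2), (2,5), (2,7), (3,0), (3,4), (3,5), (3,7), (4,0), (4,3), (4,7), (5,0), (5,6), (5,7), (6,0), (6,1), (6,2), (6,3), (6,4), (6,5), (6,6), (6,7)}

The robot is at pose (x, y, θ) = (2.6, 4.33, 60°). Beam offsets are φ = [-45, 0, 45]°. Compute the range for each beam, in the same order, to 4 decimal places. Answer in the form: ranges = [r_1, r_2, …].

beam 1: φ=-45°, α=15°
  dir = (cos 15°, sin 15°) = (0.9659, 0.2588); from cell (2,4)
  next x-line at t=0.4141, next y-line at t=2.5887; Δt_x=1.0353, Δt_y=3.8637
    x: enter (3,4) at t=0.4141 ← occupied
  → r_1 = 0.4141
beam 2: φ=0°, α=60°
  dir = (cos 60°, sin 60°) = (0.5000, 0.8660); from cell (2,4)
  next x-line at t=0.8000, next y-line at t=0.7736; Δt_x=2.0000, Δt_y=1.1547
    y: enter (2,5) at t=0.7736 ← occupied
  → r_2 = 0.7736
beam 3: φ=45°, α=105°
  dir = (cos 105°, sin 105°) = (-0.2588, 0.9659); from cell (2,4)
  next x-line at t=2.3182, next y-line at t=0.6936; Δt_x=3.8637, Δt_y=1.0353
    y: enter (2,5) at t=0.6936 ← occupied
  → r_3 = 0.6936

ranges = [0.4141, 0.7736, 0.6936]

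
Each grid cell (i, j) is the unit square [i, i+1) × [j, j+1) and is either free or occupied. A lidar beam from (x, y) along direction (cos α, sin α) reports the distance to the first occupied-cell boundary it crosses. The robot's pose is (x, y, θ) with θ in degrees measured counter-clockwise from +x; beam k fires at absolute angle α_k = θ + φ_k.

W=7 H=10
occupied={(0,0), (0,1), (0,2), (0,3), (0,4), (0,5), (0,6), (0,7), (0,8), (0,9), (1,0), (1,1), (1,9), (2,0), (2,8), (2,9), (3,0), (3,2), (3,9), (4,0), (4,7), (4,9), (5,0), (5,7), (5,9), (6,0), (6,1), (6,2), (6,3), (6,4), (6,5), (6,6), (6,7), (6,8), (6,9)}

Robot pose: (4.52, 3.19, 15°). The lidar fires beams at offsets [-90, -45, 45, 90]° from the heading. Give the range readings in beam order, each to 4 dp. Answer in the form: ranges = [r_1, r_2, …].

beam 1: φ=-90°, α=285°
  cosα=0.2588 sinα=-0.9659 | (4,3) | tMaxX 1.8546 tMaxY 0.1967 | tΔX 3.8637 tΔY 1.0353
    t=0.1967 [y] (4,2)
    t=1.2320 [y] (4,1)
    t=1.8546 [x] (5,1)
    t=2.2673 [y] (5,0) — stop
  → r_1 = 2.2673
beam 2: φ=-45°, α=330°
  cosα=0.8660 sinα=-0.5000 | (4,3) | tMaxX 0.5543 tMaxY 0.3800 | tΔX 1.1547 tΔY 2.0000
    t=0.3800 [y] (4,2)
    t=0.5543 [x] (5,2)
    t=1.7090 [x] (6,2) — stop
  → r_2 = 1.7090
beam 3: φ=45°, α=60°
  cosα=0.5000 sinα=0.8660 | (4,3) | tMaxX 0.9600 tMaxY 0.9353 | tΔX 2.0000 tΔY 1.1547
    t=0.9353 [y] (4,4)
    t=0.9600 [x] (5,4)
    t=2.0900 [y] (5,5)
    t=2.9600 [x] (6,5) — stop
  → r_3 = 2.9600
beam 4: φ=90°, α=105°
  cosα=-0.2588 sinα=0.9659 | (4,3) | tMaxX 2.0091 tMaxY 0.8386 | tΔX 3.8637 tΔY 1.0353
    t=0.8386 [y] (4,4)
    t=1.8738 [y] (4,5)
    t=2.0091 [x] (3,5)
    t=2.9091 [y] (3,6)
    t=3.9444 [y] (3,7)
    t=4.9797 [y] (3,8)
    t=5.8728 [x] (2,8) — stop
  → r_4 = 5.8728

ranges = [2.2673, 1.7090, 2.9600, 5.8728]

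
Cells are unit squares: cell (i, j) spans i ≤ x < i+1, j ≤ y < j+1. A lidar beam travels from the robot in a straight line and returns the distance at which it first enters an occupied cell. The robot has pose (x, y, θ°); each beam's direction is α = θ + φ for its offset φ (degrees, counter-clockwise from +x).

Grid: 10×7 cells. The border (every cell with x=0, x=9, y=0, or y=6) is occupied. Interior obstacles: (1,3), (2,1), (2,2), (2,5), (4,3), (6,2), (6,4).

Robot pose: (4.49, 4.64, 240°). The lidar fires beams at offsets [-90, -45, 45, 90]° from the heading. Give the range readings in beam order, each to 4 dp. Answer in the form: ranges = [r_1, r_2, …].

ranges = [1.7205, 2.5778, 0.6626, 5.2077]

beam 1: φ=-90°, α=150°
  cosα=-0.8660 sinα=0.5000 | (4,4) | tMaxX 0.5658 tMaxY 0.7200 | tΔX 1.1547 tΔY 2.0000
    t=0.5658 [x] (3,4)
    t=0.7200 [y] (3,5)
    t=1.7205 [x] (2,5) — stop
  → r_1 = 1.7205
beam 2: φ=-45°, α=195°
  cosα=-0.9659 sinα=-0.2588 | (4,4) | tMaxX 0.5073 tMaxY 2.4728 | tΔX 1.0353 tΔY 3.8637
    t=0.5073 [x] (3,4)
    t=1.5426 [x] (2,4)
    t=2.4728 [y] (2,3)
    t=2.5778 [x] (1,3) — stop
  → r_2 = 2.5778
beam 3: φ=45°, α=285°
  cosα=0.2588 sinα=-0.9659 | (4,4) | tMaxX 1.9705 tMaxY 0.6626 | tΔX 3.8637 tΔY 1.0353
    t=0.6626 [y] (4,3) — stop
  → r_3 = 0.6626
beam 4: φ=90°, α=330°
  cosα=0.8660 sinα=-0.5000 | (4,4) | tMaxX 0.5889 tMaxY 1.2800 | tΔX 1.1547 tΔY 2.0000
    t=0.5889 [x] (5,4)
    t=1.2800 [y] (5,3)
    t=1.7436 [x] (6,3)
    t=2.8983 [x] (7,3)
    t=3.2800 [y] (7,2)
    t=4.0530 [x] (8,2)
    t=5.2077 [x] (9,2) — stop
  → r_4 = 5.2077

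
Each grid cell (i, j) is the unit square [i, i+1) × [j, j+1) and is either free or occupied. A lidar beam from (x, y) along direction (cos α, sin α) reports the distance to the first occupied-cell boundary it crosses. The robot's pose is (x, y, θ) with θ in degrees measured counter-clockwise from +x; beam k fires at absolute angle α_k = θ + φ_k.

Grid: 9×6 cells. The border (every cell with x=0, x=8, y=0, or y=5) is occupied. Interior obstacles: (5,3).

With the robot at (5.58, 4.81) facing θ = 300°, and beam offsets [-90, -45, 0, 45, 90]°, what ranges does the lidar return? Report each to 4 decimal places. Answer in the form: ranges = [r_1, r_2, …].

beam 1: φ=-90°, α=210°
  direction (-0.8660, -0.5000); cell (5,4); t to first gridline: x 0.6697, y 1.6200 (then +1.1547 / +2.0000)
    (4,4) via x @ 0.6697
    (4,3) via y @ 1.6200
    (3,3) via x @ 1.8244
    (2,3) via x @ 2.9791
    (2,2) via y @ 3.6200
    (1,2) via x @ 4.1338
    (0,2) via x @ 5.2885  # hit
  → r_1 = 5.2885
beam 2: φ=-45°, α=255°
  direction (-0.2588, -0.9659); cell (5,4); t to first gridline: x 2.2409, y 0.8386 (then +3.8637 / +1.0353)
    (5,3) via y @ 0.8386  # hit
  → r_2 = 0.8386
beam 3: φ=0°, α=300°
  direction (0.5000, -0.8660); cell (5,4); t to first gridline: x 0.8400, y 0.9353 (then +2.0000 / +1.1547)
    (6,4) via x @ 0.8400
    (6,3) via y @ 0.9353
    (6,2) via y @ 2.0900
    (7,2) via x @ 2.8400
    (7,1) via y @ 3.2447
    (7,0) via y @ 4.3994  # hit
  → r_3 = 4.3994
beam 4: φ=45°, α=345°
  direction (0.9659, -0.2588); cell (5,4); t to first gridline: x 0.4348, y 3.1296 (then +1.0353 / +3.8637)
    (6,4) via x @ 0.4348
    (7,4) via x @ 1.4701
    (8,4) via x @ 2.5054  # hit
  → r_4 = 2.5054
beam 5: φ=90°, α=30°
  direction (0.8660, 0.5000); cell (5,4); t to first gridline: x 0.4850, y 0.3800 (then +1.1547 / +2.0000)
    (5,5) via y @ 0.3800  # hit
  → r_5 = 0.3800

ranges = [5.2885, 0.8386, 4.3994, 2.5054, 0.3800]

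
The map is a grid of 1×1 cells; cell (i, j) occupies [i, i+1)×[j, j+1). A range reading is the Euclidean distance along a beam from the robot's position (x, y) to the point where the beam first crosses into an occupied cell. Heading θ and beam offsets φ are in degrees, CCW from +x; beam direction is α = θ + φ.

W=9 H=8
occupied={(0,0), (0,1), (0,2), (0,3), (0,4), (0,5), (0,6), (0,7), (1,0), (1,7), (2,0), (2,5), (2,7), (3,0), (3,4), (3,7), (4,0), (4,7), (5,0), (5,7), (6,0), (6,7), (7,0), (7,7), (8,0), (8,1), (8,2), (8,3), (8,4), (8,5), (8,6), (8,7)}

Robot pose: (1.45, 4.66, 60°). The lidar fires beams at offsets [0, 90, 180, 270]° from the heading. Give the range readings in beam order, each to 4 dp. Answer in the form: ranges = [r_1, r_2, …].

ranges = [1.1000, 0.5196, 0.9000, 7.3200]

beam 1: φ=0°, α=60°
  d=(0.5000,0.8660)  start (1,4)  tX=1.1000 tY=0.3926  stride 1/|dx|=2.0000 1/|dy|=1.1547
    cross y-line → (1,5), t=0.3926
    cross x-line → (2,5), t=1.1000 (wall)
  → r_1 = 1.1000
beam 2: φ=90°, α=150°
  d=(-0.8660,0.5000)  start (1,4)  tX=0.5196 tY=0.6800  stride 1/|dx|=1.1547 1/|dy|=2.0000
    cross x-line → (0,4), t=0.5196 (wall)
  → r_2 = 0.5196
beam 3: φ=180°, α=240°
  d=(-0.5000,-0.8660)  start (1,4)  tX=0.9000 tY=0.7621  stride 1/|dx|=2.0000 1/|dy|=1.1547
    cross y-line → (1,3), t=0.7621
    cross x-line → (0,3), t=0.9000 (wall)
  → r_3 = 0.9000
beam 4: φ=270°, α=330°
  d=(0.8660,-0.5000)  start (1,4)  tX=0.6351 tY=1.3200  stride 1/|dx|=1.1547 1/|dy|=2.0000
    cross x-line → (2,4), t=0.6351
    cross y-line → (2,3), t=1.3200
    cross x-line → (3,3), t=1.7898
    cross x-line → (4,3), t=2.9445
    cross y-line → (4,2), t=3.3200
    cross x-line → (5,2), t=4.0992
    cross x-line → (6,2), t=5.2539
    cross y-line → (6,1), t=5.3200
    cross x-line → (7,1), t=6.4086
    cross y-line → (7,0), t=7.3200 (wall)
  → r_4 = 7.3200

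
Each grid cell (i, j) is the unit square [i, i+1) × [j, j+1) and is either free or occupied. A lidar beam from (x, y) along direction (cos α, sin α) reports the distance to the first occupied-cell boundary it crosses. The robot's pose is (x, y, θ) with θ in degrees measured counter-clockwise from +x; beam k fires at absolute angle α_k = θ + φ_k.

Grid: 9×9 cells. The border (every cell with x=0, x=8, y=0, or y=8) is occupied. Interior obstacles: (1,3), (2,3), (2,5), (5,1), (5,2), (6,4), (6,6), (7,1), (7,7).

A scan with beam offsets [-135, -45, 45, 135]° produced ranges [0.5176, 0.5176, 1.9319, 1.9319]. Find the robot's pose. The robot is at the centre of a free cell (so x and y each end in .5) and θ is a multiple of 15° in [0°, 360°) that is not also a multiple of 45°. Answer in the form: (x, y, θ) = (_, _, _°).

The pose lattice has 40·16 = 640 candidates. Test each by forward raycasting.
  (3.5, 2.5, 330°): beam 1 = 2.5882 ≠ 0.5176 ✗
  (3.5, 1.5, 330°): beam 1 = 1.9319 ≠ 0.5176 ✗
  (2.5, 6.5, 255°): beam 1 = 1.7321 ≠ 0.5176 ✗
  …
  (1.5, 7.5, 240°): r_1=0.5176, r_2=0.5176, r_3=1.9319, r_4=1.9319 — all match ✓
Unique over the lattice → pose = (1.5, 7.5, 240°).

(x, y, θ) = (1.5, 7.5, 240°)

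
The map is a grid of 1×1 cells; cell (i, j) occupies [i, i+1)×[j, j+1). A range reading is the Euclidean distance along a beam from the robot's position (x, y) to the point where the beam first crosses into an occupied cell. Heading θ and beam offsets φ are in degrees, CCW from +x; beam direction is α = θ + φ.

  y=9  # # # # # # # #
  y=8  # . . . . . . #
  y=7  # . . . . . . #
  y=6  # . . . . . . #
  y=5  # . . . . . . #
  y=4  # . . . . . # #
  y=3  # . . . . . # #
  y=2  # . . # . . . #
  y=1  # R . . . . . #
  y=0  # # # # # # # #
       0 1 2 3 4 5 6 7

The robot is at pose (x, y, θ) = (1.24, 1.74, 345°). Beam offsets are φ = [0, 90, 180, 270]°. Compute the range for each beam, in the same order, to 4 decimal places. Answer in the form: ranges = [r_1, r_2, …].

beam 1: φ=0°, α=345°
  cosα=0.9659 sinα=-0.2588 | (1,1) | tMaxX 0.7868 tMaxY 2.8591 | tΔX 1.0353 tΔY 3.8637
    t=0.7868 [x] (2,1)
    t=1.8221 [x] (3,1)
    t=2.8574 [x] (4,1)
    t=2.8591 [y] (4,0) — stop
  → r_1 = 2.8591
beam 2: φ=90°, α=75°
  cosα=0.2588 sinα=0.9659 | (1,1) | tMaxX 2.9364 tMaxY 0.2692 | tΔX 3.8637 tΔY 1.0353
    t=0.2692 [y] (1,2)
    t=1.3044 [y] (1,3)
    t=2.3397 [y] (1,4)
    t=2.9364 [x] (2,4)
    t=3.3750 [y] (2,5)
    t=4.4103 [y] (2,6)
    t=5.4456 [y] (2,7)
    t=6.4808 [y] (2,8)
    t=6.8001 [x] (3,8)
    t=7.5161 [y] (3,9) — stop
  → r_2 = 7.5161
beam 3: φ=180°, α=165°
  cosα=-0.9659 sinα=0.2588 | (1,1) | tMaxX 0.2485 tMaxY 1.0046 | tΔX 1.0353 tΔY 3.8637
    t=0.2485 [x] (0,1) — stop
  → r_3 = 0.2485
beam 4: φ=270°, α=255°
  cosα=-0.2588 sinα=-0.9659 | (1,1) | tMaxX 0.9273 tMaxY 0.7661 | tΔX 3.8637 tΔY 1.0353
    t=0.7661 [y] (1,0) — stop
  → r_4 = 0.7661

ranges = [2.8591, 7.5161, 0.2485, 0.7661]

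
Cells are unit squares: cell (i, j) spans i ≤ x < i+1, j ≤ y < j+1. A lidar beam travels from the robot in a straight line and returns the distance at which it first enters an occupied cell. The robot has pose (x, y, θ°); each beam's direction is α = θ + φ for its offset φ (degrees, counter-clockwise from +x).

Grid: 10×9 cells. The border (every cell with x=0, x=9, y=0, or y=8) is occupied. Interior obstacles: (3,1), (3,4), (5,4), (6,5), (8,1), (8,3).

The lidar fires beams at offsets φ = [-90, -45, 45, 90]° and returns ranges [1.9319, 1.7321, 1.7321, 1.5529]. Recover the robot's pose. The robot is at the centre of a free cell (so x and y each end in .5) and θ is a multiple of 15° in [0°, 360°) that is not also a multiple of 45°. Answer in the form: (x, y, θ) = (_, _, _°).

(x, y, θ) = (4.5, 6.5, 15°)

Candidates: 50 free-cell centres × 16 headings = 800 poses. Raycast each; keep the one whose scan matches to 4 dp.
  (5.5, 7.5, 255°): beam 2 = 5.1962 ≠ 1.7321 ✗
  (8.5, 4.5, 255°): beam 2 = 5.1962 ≠ 1.7321 ✗
  (2.5, 4.5, 75°): beam 1 = 0.5176 ≠ 1.9319 ✗
  (5.5, 1.5, 255°): beam 1 = 1.5529 ≠ 1.9319 ✗
  …
  (4.5, 6.5, 15°): r_1=1.9319, r_2=1.7321, r_3=1.7321, r_4=1.5529 — all match ✓
Only this pose fits every beam.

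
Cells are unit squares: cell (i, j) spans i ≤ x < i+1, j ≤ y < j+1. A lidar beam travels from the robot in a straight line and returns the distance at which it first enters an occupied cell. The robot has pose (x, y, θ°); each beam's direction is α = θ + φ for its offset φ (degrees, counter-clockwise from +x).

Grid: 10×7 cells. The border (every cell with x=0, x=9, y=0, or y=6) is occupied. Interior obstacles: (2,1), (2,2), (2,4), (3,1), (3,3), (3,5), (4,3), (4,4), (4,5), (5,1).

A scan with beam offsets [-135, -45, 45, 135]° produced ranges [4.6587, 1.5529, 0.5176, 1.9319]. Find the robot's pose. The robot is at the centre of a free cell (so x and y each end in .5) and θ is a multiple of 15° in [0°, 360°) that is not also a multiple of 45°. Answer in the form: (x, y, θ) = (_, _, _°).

Enumerate (i+0.5, j+0.5, θ) over the 30 free cells and 16 admissible headings. For each, cast all 4 beams and compare to the given ranges.
  (2.5, 5.5, 105°): beam 1 = 0.5774 ≠ 4.6587 ✗
  (8.5, 4.5, 105°): beam 1 = 0.5774 ≠ 4.6587 ✗
  (8.5, 3.5, 165°): beam 1 = 0.5774 ≠ 4.6587 ✗
  (7.5, 1.5, 165°): beam 1 = 1.7321 ≠ 4.6587 ✗
  (2.5, 3.5, 15°): beam 1 = 0.5774 ≠ 4.6587 ✗
  …
  (7.5, 5.5, 30°): r_1=4.6587, r_2=1.5529, r_3=0.5176, r_4=1.9319 — all match ✓
No second candidate reproduces the full scan.

(x, y, θ) = (7.5, 5.5, 30°)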